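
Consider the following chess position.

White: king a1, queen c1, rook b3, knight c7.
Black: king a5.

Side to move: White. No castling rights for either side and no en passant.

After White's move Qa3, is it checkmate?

yes

After Qa3: black king on a5; in check: yes, from the white queen on a3.
King squares — a4: attacked by Qa3; b4: attacked by Qa3; b5: attacked by Rb3; a6: attacked by Qa3; b6: attacked by Rb3.
Black has no legal moves → checkmate.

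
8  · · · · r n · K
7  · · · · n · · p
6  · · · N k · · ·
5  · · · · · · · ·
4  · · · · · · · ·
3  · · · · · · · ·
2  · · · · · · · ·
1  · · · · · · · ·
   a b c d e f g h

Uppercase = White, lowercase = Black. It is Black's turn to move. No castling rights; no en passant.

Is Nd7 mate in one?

no

After Nd7: white king on h8; in check: yes, from the black rook on e8.
White has 3 legal replies: Kxh7, Kg7, Nxe8.
In check but a legal move exists → not checkmate.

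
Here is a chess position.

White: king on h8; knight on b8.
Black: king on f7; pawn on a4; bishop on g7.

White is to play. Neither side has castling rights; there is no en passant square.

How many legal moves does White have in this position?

1

White to move; king on h8.
In check: yes, from the black bishop on g7.
Legal moves: Kh7.
Count: 1.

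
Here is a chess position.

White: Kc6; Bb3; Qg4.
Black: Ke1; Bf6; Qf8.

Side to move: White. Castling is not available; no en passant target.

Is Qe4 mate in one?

no

After Qe4: black king on e1; in check: yes, from the white queen on e4.
Black has 3 legal replies: Kf2, Kd2, Kf1.
In check but a legal move exists → not checkmate.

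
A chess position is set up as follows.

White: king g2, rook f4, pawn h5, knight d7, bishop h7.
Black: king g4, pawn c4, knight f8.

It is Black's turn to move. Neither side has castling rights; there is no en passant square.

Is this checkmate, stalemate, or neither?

neither

Black to move; black king on g4.
In check: yes, from the white rook on f4.
Legal moves for Black: Kxh5, Kg5, Kxf4.
Black is in check but has 3 legal moves → neither.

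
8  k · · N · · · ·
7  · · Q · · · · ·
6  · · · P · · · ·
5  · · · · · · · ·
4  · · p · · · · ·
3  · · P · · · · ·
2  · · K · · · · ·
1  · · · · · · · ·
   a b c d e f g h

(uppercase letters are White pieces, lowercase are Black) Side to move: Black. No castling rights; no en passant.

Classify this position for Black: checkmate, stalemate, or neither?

Black to move; black king on a8.
In check: no.
King squares — a7: attacked by Qc7; b7: attacked by Qc7; b8: attacked by Qc7.
Legal moves for Black: none.
Not in check and no legal moves → stalemate.

stalemate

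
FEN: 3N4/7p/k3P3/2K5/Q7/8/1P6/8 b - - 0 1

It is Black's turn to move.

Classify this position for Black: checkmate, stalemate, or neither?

Black to move; black king on a6.
In check: yes, from the white queen on a4.
King squares — a5: attacked by Qa4; b5: attacked by Qa4; b6: attacked by Kc5; a7: attacked by Qa4; b7: attacked by Nd8.
Legal moves for Black: none.
In check with no legal moves → checkmate.

checkmate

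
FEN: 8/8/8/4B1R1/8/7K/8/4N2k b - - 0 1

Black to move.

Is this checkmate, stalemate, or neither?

stalemate

Black to move; black king on h1.
In check: no.
King squares — g1: attacked by Rg5; g2: attacked by Ne1; h2: attacked by Kh3.
Legal moves for Black: none.
Not in check and no legal moves → stalemate.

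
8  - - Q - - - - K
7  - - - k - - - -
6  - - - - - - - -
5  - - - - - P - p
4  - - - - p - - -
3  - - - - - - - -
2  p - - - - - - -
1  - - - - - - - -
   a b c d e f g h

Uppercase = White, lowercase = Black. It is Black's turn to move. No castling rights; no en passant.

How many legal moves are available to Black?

3

Black to move; king on d7.
In check: yes, from the white queen on c8.
Legal moves: Kxc8, Ke7, Kd6.
Count: 3.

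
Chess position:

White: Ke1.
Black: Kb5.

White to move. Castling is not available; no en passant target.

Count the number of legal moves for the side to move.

White to move; king on e1.
In check: no.
Legal moves: Kf2, Ke2, Kd2, Kf1, Kd1.
Count: 5.

5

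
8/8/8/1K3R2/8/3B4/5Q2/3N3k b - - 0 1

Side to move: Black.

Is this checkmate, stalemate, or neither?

stalemate

Black to move; black king on h1.
In check: no.
King squares — g1: attacked by Qf2; g2: attacked by Qf2; h2: attacked by Qf2.
Legal moves for Black: none.
Not in check and no legal moves → stalemate.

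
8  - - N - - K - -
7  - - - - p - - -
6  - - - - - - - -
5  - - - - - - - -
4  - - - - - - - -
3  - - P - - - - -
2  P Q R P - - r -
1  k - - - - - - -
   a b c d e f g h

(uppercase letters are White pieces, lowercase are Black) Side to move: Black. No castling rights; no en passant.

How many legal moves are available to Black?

Black to move; king on a1.
In check: yes, from the white queen on b2.
Legal moves: none.
Count: 0.

0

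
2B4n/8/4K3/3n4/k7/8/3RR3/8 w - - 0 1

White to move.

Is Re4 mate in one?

After Re4: black king on a4; in check: yes, from the white rook on e4.
Black has 5 legal replies: Kb5, Ka5, Kb3, Ka3, Nb4.
In check but a legal move exists → not checkmate.

no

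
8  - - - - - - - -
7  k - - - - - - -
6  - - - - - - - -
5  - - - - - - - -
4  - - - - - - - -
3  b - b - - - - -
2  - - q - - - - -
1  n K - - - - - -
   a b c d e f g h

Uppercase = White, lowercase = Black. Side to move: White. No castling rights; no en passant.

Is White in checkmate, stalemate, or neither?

White to move; white king on b1.
In check: yes, from the black queen on c2.
King squares — a1: attacked by Bc3; c1: attacked by Qc2; a2: attacked by Qc2; b2: attacked by Qc2; c2: attacked by Na1.
Legal moves for White: none.
In check with no legal moves → checkmate.

checkmate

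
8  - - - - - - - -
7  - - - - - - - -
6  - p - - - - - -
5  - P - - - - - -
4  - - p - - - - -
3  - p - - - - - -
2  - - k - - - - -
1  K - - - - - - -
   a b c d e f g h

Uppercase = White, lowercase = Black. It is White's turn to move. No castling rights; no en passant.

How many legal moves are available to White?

0

White to move; king on a1.
In check: no.
Legal moves: none.
Count: 0.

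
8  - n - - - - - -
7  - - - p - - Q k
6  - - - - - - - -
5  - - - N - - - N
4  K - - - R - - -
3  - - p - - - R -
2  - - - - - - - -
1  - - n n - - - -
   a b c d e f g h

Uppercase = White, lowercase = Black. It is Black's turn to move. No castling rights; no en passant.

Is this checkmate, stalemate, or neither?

checkmate

Black to move; black king on h7.
In check: yes, from the white queen on g7.
King squares — g6: attacked by Rg3; h6: attacked by Qg7; g7: attacked by Rg3; g8: attacked by Qg7; h8: attacked by Qg7.
Legal moves for Black: none.
In check with no legal moves → checkmate.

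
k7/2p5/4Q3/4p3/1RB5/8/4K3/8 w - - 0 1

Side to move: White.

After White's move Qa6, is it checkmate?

yes

After Qa6: black king on a8; in check: yes, from the white queen on a6.
King squares — a7: attacked by Qa6; b7: attacked by Rb4; b8: attacked by Rb4.
Black has no legal moves → checkmate.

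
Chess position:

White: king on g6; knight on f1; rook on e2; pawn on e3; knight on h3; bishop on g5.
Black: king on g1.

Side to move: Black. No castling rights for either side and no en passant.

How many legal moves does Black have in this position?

Black to move; king on g1.
In check: yes, from the white knight on h3.
Legal moves: Kh1, Kxf1.
Count: 2.

2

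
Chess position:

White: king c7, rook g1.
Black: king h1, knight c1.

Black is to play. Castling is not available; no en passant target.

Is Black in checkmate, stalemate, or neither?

Black to move; black king on h1.
In check: yes, from the white rook on g1.
King squares — g1: available; g2: attacked by Rg1; h2: available.
Legal moves for Black: Kh2, Kxg1.
Black is in check but has 2 legal moves → neither.

neither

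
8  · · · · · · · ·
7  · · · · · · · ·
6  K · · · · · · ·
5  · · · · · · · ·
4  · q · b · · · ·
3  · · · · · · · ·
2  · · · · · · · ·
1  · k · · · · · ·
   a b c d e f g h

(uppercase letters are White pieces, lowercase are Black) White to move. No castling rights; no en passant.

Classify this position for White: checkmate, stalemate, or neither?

stalemate

White to move; white king on a6.
In check: no.
King squares — a5: attacked by Qb4; b5: attacked by Qb4; b6: attacked by Qb4; a7: attacked by Bd4; b7: attacked by Qb4.
Legal moves for White: none.
Not in check and no legal moves → stalemate.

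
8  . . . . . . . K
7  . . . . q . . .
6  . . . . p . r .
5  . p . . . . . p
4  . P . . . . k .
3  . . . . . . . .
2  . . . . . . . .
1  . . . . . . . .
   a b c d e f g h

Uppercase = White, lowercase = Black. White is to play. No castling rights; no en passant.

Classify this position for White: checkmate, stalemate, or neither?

White to move; white king on h8.
In check: no.
King squares — g7: attacked by Rg6; h7: attacked by Qe7; g8: attacked by Rg6.
Legal moves for White: none.
Not in check and no legal moves → stalemate.

stalemate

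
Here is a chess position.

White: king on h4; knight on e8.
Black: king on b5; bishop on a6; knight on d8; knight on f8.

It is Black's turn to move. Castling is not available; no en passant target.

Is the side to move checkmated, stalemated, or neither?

neither

Black to move; black king on b5.
In check: no.
Legal moves for Black: Nh7, Nd7, Ng6+, Nfe6, Nf7, Nb7, Nde6, Nc6, Bc8, Bb7, Kc6, Kb6, Kc5, Ka5, Kc4, Kb4, Ka4.
Black has 17 legal moves and is not in check → neither.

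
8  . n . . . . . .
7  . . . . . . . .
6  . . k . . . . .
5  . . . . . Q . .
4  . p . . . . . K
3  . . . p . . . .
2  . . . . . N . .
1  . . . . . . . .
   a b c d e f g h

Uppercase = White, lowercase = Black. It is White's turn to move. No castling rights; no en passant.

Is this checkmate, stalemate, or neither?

neither

White to move; white king on h4.
In check: no.
Legal moves for White include: Qf8, Qc8+, Qh7, Qf7, Qd7+, Qg6+, Qf6+, Qe6+, Qh5, Qg5, Qe5, Qd5+, Qc5+, Qb5+, Qa5, Qg4, Qf4, Qe4+, ... (list truncated; more exist).
White has legal moves and is not in check → neither.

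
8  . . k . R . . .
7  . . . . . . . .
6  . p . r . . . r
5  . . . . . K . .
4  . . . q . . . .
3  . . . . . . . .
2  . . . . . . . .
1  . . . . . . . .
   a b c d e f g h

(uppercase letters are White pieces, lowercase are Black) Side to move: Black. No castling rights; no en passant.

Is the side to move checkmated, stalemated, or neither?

neither

Black to move; black king on c8.
In check: yes, from the white rook on e8.
King squares — b7: available; c7: available; d7: available; b8: attacked by Re8; d8: attacked by Re8.
Legal moves for Black: Kd7, Kc7, Kb7, Rd8.
Black is in check but has 4 legal moves → neither.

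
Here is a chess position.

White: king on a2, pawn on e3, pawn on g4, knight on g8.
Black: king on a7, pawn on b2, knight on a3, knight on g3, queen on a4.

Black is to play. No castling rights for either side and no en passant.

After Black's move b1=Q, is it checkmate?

After b1=Q: white king on a2; in check: yes, from the black queen on b1.
King squares — a1: attacked by Qb1; b1: attacked by Na3; b2: attacked by Qb1; a3: attacked by Qa4; b3: attacked by Qb1.
White has no legal moves → checkmate.

yes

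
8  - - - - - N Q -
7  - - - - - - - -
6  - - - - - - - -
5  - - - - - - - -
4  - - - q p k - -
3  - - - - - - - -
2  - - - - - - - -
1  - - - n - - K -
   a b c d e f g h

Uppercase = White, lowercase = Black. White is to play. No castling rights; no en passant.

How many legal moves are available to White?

White to move; king on g1.
In check: yes, from the black queen on d4.
Legal moves: Kh2, Kg2, Kh1, Kf1.
Count: 4.

4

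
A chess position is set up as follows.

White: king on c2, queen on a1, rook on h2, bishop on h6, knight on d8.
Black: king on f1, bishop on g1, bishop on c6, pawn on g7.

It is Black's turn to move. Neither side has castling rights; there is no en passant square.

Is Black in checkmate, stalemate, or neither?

checkmate

Black to move; black king on f1.
In check: yes, from the white queen on a1.
King squares — e1: attacked by Qa1; g1: own bishop; e2: attacked by Rh2; f2: attacked by Rh2; g2: attacked by Rh2.
Legal moves for Black: none.
In check with no legal moves → checkmate.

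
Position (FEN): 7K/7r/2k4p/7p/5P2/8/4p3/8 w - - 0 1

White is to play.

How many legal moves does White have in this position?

White to move; king on h8.
In check: yes, from the black rook on h7.
Legal moves: Kg8, Kxh7.
Count: 2.

2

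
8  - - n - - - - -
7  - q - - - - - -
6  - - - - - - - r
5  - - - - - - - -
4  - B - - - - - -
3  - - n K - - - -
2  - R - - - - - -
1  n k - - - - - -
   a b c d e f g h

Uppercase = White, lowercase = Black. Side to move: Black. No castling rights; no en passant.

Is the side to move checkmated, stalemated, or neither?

Black to move; black king on b1.
In check: yes, from the white rook on b2.
King squares — a1: own knight; c1: available; a2: attacked by Rb2; b2: available; c2: attacked by Rb2.
Legal moves for Black: Kxb2, Kc1.
Black is in check but has 2 legal moves → neither.

neither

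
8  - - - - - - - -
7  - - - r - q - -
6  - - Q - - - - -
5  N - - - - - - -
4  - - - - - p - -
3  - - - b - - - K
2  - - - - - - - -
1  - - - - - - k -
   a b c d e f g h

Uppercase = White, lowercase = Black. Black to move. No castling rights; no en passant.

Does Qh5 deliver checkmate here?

After Qh5: white king on h3; in check: yes, from the black queen on h5.
King squares — g2: attacked by Kg1; h2: attacked by Kg1; g3: attacked by Pf4; g4: attacked by Qh5; h4: attacked by Qh5.
White has no legal moves → checkmate.

yes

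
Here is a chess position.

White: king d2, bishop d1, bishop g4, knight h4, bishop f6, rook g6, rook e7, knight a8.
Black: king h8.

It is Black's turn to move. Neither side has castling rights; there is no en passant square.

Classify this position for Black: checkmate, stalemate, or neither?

checkmate

Black to move; black king on h8.
In check: yes, from the white bishop on f6.
King squares — g7: attacked by Bf6; h7: attacked by Re7; g8: attacked by Rg6.
Legal moves for Black: none.
In check with no legal moves → checkmate.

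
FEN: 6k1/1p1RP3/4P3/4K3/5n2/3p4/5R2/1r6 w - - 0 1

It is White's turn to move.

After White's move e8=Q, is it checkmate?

yes

After e8=Q: black king on g8; in check: yes, from the white queen on e8.
King squares — f7: attacked by Pe6; g7: attacked by Rd7; h7: attacked by Rd7; f8: attacked by Qe8; h8: attacked by Qe8.
Black has no legal moves → checkmate.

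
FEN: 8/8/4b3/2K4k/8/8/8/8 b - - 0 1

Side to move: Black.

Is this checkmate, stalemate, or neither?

Black to move; black king on h5.
In check: no.
Legal moves for Black: Bg8, Bc8, Bf7, Bd7, Bf5, Bd5, Bg4, Bc4, Bh3, Bb3, Ba2, Kh6, Kg6, Kg5, Kh4, Kg4.
Black has 16 legal moves and is not in check → neither.

neither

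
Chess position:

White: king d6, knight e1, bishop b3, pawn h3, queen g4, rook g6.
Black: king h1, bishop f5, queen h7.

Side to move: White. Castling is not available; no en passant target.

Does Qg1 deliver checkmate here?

After Qg1: black king on h1; in check: yes, from the white queen on g1.
King squares — g1: attacked by Rg6; g2: attacked by Ne1; h2: attacked by Qg1.
Black has no legal moves → checkmate.

yes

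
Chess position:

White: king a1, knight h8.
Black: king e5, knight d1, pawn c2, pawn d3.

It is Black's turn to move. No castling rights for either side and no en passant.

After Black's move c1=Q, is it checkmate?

After c1=Q: white king on a1; in check: yes, from the black queen on c1.
White has 1 legal reply: Ka2.
In check but a legal move exists → not checkmate.

no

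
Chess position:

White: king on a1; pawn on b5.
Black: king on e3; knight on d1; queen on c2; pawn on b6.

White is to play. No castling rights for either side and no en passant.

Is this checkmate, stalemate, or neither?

stalemate

White to move; white king on a1.
In check: no.
King squares — b1: attacked by Qc2; a2: attacked by Qc2; b2: attacked by Nd1.
Legal moves for White: none.
Not in check and no legal moves → stalemate.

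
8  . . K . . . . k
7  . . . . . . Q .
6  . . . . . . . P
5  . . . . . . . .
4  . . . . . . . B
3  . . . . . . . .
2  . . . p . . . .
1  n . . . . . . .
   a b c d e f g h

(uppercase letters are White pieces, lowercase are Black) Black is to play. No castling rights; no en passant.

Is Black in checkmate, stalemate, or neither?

Black to move; black king on h8.
In check: yes, from the white queen on g7.
King squares — g7: attacked by Ph6; h7: attacked by Qg7; g8: attacked by Qg7.
Legal moves for Black: none.
In check with no legal moves → checkmate.

checkmate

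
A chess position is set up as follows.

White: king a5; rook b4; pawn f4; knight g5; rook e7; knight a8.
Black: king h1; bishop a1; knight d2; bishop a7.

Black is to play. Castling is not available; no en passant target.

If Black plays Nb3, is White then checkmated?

no

After Nb3: white king on a5; in check: yes, from the black knight on b3.
White has 4 legal replies: Ka6, Kb5, Ka4, Rxb3.
In check but a legal move exists → not checkmate.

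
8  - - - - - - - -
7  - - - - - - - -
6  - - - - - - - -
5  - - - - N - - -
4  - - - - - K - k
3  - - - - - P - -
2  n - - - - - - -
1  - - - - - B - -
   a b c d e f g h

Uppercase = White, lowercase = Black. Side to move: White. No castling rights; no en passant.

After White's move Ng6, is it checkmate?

no

After Ng6: black king on h4; in check: yes, from the white knight on g6.
Black has 1 legal reply: Kh5.
In check but a legal move exists → not checkmate.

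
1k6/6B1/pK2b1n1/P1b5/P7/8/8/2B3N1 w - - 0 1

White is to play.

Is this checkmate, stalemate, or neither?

neither

White to move; white king on b6.
In check: yes, from the black bishop on c5.
Legal moves for White: Kc6, Kxa6, Kxc5.
White is in check but has 3 legal moves → neither.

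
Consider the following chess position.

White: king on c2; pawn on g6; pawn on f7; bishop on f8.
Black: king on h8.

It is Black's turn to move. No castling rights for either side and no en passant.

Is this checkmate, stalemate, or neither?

stalemate

Black to move; black king on h8.
In check: no.
King squares — g7: attacked by Bf8; h7: attacked by Pg6; g8: attacked by Pf7.
Legal moves for Black: none.
Not in check and no legal moves → stalemate.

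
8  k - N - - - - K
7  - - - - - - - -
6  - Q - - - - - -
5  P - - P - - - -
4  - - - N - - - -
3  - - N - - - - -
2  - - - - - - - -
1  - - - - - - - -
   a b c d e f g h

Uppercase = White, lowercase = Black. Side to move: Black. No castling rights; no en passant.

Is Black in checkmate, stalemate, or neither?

Black to move; black king on a8.
In check: no.
King squares — a7: attacked by Qb6; b7: attacked by Qb6; b8: attacked by Qb6.
Legal moves for Black: none.
Not in check and no legal moves → stalemate.

stalemate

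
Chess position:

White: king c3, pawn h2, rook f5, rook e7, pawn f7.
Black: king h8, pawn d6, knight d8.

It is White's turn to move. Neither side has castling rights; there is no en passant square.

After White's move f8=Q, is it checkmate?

After f8=Q: black king on h8; in check: yes, from the white queen on f8.
King squares — g7: attacked by Re7; h7: attacked by Re7; g8: attacked by Qf8.
Black has no legal moves → checkmate.

yes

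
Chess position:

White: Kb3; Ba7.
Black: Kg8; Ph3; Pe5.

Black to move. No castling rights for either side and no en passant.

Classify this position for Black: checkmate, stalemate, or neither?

neither

Black to move; black king on g8.
In check: no.
Legal moves for Black: Kh8, Kf8, Kh7, Kg7, Kf7, e4, h2.
Black has 7 legal moves and is not in check → neither.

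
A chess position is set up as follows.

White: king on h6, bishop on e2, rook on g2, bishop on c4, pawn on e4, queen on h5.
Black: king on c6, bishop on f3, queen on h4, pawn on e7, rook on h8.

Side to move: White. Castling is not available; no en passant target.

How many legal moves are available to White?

2

White to move; king on h6.
In check: yes, from the black rook on h8.
Legal moves: Kg7, Kg6.
Count: 2.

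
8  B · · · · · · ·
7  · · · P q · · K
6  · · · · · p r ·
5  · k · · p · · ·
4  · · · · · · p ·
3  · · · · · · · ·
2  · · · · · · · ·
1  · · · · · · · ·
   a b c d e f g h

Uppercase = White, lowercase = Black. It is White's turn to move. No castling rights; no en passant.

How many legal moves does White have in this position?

White to move; king on h7.
In check: yes, from the black queen on e7.
Legal moves: Kh8, Kxg6.
Count: 2.

2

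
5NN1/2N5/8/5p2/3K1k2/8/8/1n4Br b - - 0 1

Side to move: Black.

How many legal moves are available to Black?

Black to move; king on f4.
In check: no.
Legal moves: Kg5, Kg4, Kg3, Kf3, Rh8, Rh7, Rh6, Rh5, Rh4, Rh3, Rh2, Rxg1, Nc3, Na3, Nd2.
Count: 15.

15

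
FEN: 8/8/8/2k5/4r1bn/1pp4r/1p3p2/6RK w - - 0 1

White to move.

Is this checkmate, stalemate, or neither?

checkmate

White to move; white king on h1.
In check: yes, from the black rook on h3.
King squares — g1: own rook; g2: attacked by Nh4; h2: attacked by Rh3.
Legal moves for White: none.
In check with no legal moves → checkmate.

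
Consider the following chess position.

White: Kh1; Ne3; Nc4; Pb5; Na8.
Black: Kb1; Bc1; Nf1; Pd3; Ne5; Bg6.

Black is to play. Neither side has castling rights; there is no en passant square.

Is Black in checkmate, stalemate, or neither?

Black to move; black king on b1.
In check: no.
Legal moves for Black include: Be8, Bh7, Bf7, Bh5, Bf5, Be4+, Nf7, Nd7, Nc6, Ng4, Nxc4, Nf3, Ng3+, Nxe3, Nh2, Nd2, Bxe3, Ba3, ... (list truncated; more exist).
Black has legal moves and is not in check → neither.

neither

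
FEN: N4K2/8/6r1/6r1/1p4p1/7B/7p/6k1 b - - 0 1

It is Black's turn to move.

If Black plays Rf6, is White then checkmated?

no

After Rf6: white king on f8; in check: yes, from the black rook on f6.
White has 2 legal replies: Ke8, Ke7.
In check but a legal move exists → not checkmate.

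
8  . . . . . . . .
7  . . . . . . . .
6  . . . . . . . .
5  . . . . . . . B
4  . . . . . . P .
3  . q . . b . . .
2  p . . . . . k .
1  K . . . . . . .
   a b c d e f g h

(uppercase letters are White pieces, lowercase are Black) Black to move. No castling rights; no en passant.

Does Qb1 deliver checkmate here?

After Qb1: white king on a1; in check: yes, from the black queen on b1.
King squares — b1: attacked by Pa2; a2: attacked by Qb1; b2: attacked by Qb1.
White has no legal moves → checkmate.

yes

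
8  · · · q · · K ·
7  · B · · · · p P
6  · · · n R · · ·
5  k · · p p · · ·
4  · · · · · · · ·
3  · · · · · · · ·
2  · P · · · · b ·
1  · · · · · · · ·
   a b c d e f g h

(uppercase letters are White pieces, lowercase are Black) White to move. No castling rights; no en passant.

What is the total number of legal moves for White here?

2

White to move; king on g8.
In check: yes, from the black queen on d8.
Legal moves: Kxg7, Re8.
Count: 2.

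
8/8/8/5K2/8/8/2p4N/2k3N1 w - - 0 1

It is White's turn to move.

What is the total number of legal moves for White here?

White to move; king on f5.
In check: no.
Legal moves: Kg6, Kf6, Ke6, Kg5, Ke5, Kg4, Kf4, Ke4, Ng4, Nhf3, Nf1, Nh3, Ngf3, Ne2+.
Count: 14.

14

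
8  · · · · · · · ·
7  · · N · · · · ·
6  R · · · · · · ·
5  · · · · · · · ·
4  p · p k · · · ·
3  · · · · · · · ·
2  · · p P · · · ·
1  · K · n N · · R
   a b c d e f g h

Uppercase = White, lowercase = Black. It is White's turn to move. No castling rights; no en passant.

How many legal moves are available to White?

White to move; king on b1.
In check: yes, from the black pawn on c2.
Legal moves: Kxc2, Ka2, Kc1, Ka1, Nxc2+.
Count: 5.

5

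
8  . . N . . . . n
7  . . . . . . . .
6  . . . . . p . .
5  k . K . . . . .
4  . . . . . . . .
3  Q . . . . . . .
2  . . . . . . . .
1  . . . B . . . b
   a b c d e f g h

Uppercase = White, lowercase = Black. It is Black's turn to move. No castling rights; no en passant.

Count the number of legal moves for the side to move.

Black to move; king on a5.
In check: yes, from the white queen on a3.
Legal moves: none.
Count: 0.

0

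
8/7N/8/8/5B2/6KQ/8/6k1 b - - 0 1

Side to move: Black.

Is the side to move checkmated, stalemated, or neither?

stalemate

Black to move; black king on g1.
In check: no.
King squares — f1: attacked by Qh3; h1: attacked by Qh3; f2: attacked by Kg3; g2: attacked by Kg3; h2: attacked by Kg3.
Legal moves for Black: none.
Not in check and no legal moves → stalemate.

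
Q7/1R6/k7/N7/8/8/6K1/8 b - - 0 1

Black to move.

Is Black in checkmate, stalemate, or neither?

Black to move; black king on a6.
In check: yes, from the white queen on a8.
King squares — a5: attacked by Qa8; b5: attacked by Rb7; b6: attacked by Rb7; a7: attacked by Rb7; b7: attacked by Na5.
Legal moves for Black: none.
In check with no legal moves → checkmate.

checkmate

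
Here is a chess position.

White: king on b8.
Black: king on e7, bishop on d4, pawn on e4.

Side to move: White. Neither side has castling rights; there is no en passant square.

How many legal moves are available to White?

White to move; king on b8.
In check: no.
Legal moves: Kc8, Ka8, Kc7, Kb7.
Count: 4.

4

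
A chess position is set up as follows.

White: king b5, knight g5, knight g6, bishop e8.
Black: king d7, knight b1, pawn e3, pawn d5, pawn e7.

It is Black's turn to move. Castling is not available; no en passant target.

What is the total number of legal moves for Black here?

5

Black to move; king on d7.
In check: yes, from the white bishop on e8.
Legal moves: Kxe8, Kd8, Kc8, Kc7, Kd6.
Count: 5.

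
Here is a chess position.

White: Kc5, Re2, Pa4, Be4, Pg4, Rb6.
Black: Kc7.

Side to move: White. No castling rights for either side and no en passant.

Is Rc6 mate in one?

After Rc6: black king on c7; in check: yes, from the white rook on c6.
Black has 4 legal replies: Kd8, Kb8, Kd7, Kb7.
In check but a legal move exists → not checkmate.

no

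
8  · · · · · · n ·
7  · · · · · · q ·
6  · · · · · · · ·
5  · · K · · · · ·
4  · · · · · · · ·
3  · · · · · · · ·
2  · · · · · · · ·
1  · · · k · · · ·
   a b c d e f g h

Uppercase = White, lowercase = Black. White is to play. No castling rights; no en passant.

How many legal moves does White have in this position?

7

White to move; king on c5.
In check: no.
Legal moves: Kd6, Kc6, Kb6, Kd5, Kb5, Kc4, Kb4.
Count: 7.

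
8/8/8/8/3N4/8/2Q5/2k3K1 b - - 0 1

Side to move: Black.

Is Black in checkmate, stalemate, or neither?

checkmate

Black to move; black king on c1.
In check: yes, from the white queen on c2.
King squares — b1: attacked by Qc2; d1: attacked by Qc2; b2: attacked by Qc2; c2: attacked by Nd4; d2: attacked by Qc2.
Legal moves for Black: none.
In check with no legal moves → checkmate.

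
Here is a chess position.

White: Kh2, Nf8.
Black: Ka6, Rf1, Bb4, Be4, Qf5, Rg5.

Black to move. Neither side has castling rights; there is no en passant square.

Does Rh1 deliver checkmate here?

After Rh1: white king on h2; in check: yes, from the black rook on h1.
King squares — g1: attacked by Rh1; h1: attacked by Be4; g2: attacked by Be4; g3: attacked by Rg5; h3: attacked by Rh1.
White has no legal moves → checkmate.

yes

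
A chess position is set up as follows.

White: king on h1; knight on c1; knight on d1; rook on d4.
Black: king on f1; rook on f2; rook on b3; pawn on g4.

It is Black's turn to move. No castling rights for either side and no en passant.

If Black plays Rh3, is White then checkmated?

yes

After Rh3: white king on h1; in check: yes, from the black rook on h3.
King squares — g1: attacked by Kf1; g2: attacked by Kf1; h2: attacked by Rf2.
White has no legal moves → checkmate.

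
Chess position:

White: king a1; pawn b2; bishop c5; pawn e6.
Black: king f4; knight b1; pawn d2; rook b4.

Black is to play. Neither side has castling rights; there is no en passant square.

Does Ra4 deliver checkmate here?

After Ra4: white king on a1; in check: yes, from the black rook on a4.
White has 2 legal replies: Kxb1, Ba3.
In check but a legal move exists → not checkmate.

no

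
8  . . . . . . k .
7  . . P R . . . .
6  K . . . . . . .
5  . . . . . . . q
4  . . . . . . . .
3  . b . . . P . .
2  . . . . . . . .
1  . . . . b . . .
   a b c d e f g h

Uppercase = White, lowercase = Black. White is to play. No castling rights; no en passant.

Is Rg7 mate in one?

After Rg7: black king on g8; in check: yes, from the white rook on g7.
Black has 3 legal replies: Kh8, Kf8, Kxg7.
In check but a legal move exists → not checkmate.

no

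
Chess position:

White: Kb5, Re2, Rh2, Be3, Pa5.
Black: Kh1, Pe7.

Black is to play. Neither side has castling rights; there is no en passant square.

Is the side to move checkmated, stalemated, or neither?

Black to move; black king on h1.
In check: yes, from the white rook on h2.
King squares — g1: attacked by Be3; g2: attacked by Re2; h2: attacked by Re2.
Legal moves for Black: none.
In check with no legal moves → checkmate.

checkmate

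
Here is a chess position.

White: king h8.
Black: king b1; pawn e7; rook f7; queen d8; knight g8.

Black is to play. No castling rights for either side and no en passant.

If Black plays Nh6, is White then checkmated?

After Nh6: white king on h8; in check: yes, from the black queen on d8.
King squares — g7: attacked by Rf7; h7: attacked by Rf7; g8: attacked by Nh6.
White has no legal moves → checkmate.

yes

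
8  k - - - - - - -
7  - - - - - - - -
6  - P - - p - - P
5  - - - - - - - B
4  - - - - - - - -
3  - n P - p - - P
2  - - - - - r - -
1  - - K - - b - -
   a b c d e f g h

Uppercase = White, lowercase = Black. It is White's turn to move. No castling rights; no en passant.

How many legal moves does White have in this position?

2

White to move; king on c1.
In check: yes, from the black knight on b3.
Legal moves: Kd1, Kb1.
Count: 2.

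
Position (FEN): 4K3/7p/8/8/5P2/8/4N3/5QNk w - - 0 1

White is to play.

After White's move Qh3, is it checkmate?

yes

After Qh3: black king on h1; in check: yes, from the white queen on h3.
King squares — g1: attacked by Ne2; g2: attacked by Qh3; h2: attacked by Qh3.
Black has no legal moves → checkmate.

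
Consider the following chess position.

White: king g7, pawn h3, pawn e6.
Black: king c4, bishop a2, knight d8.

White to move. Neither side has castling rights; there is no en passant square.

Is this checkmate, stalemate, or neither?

neither

White to move; white king on g7.
In check: no.
Legal moves for White: Kh8, Kg8, Kf8, Kh7, Kh6, Kg6, Kf6, e7, h4.
White has 9 legal moves and is not in check → neither.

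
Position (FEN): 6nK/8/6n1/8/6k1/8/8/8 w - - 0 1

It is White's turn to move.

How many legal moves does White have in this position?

3

White to move; king on h8.
In check: yes, from the black knight on g6.
Legal moves: Kxg8, Kh7, Kg7.
Count: 3.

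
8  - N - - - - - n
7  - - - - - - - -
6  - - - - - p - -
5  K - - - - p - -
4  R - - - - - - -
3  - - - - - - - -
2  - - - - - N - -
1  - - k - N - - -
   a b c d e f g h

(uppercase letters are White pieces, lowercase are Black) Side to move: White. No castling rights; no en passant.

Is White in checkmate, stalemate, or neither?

White to move; white king on a5.
In check: no.
Legal moves for White include: Nd7, Nc6, Na6, Kb6, Ka6, Kb5, Kb4, Rh4, Rg4, Rf4, Re4, Rd4, Rc4+, Rb4, Ra3, Ra2, Ra1+, Ng4, ... (list truncated; more exist).
White has legal moves and is not in check → neither.

neither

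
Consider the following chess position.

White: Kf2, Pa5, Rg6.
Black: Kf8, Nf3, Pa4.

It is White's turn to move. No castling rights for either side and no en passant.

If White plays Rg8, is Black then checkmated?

no

After Rg8: black king on f8; in check: yes, from the white rook on g8.
Black has 3 legal replies: Kxg8, Kf7, Ke7.
In check but a legal move exists → not checkmate.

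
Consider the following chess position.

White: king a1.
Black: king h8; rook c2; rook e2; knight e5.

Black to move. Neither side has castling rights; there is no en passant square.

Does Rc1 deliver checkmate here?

yes

After Rc1: white king on a1; in check: yes, from the black rook on c1.
King squares — b1: attacked by Rc1; a2: attacked by Re2; b2: attacked by Re2.
White has no legal moves → checkmate.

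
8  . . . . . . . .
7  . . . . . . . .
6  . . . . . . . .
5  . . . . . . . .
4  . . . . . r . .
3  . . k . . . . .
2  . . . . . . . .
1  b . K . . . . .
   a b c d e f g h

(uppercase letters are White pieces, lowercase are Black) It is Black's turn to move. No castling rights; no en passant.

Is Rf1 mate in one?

After Rf1: white king on c1; in check: yes, from the black rook on f1.
King squares — b1: attacked by Rf1; d1: attacked by Rf1; b2: attacked by Ba1; c2: attacked by Kc3; d2: attacked by Kc3.
White has no legal moves → checkmate.

yes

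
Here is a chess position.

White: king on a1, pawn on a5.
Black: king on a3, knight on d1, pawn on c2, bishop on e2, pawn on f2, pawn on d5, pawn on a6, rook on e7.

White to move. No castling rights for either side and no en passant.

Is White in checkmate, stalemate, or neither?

stalemate

White to move; white king on a1.
In check: no.
King squares — b1: attacked by Pc2; a2: attacked by Ka3; b2: attacked by Nd1.
Legal moves for White: none.
Not in check and no legal moves → stalemate.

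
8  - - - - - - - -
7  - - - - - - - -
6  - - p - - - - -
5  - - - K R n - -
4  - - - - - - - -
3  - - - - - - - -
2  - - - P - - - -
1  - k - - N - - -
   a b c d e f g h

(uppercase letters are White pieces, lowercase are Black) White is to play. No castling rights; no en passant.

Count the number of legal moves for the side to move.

5

White to move; king on d5.
In check: yes, from the black pawn on c6.
Legal moves: Ke6, Kxc6, Kc5, Ke4, Kc4.
Count: 5.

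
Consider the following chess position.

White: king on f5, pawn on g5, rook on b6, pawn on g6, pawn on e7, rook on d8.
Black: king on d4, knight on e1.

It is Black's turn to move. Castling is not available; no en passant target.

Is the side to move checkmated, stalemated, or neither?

Black to move; black king on d4.
In check: yes, from the white rook on d8.
Legal moves for Black: Kc5, Kc4, Ke3, Kc3.
Black is in check but has 4 legal moves → neither.

neither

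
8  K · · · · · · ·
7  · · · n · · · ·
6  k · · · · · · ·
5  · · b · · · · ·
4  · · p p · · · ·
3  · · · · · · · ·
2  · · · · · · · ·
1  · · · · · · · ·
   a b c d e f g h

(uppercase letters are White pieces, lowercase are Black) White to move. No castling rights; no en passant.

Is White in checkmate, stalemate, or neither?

stalemate

White to move; white king on a8.
In check: no.
King squares — a7: attacked by Bc5; b7: attacked by Ka6; b8: attacked by Nd7.
Legal moves for White: none.
Not in check and no legal moves → stalemate.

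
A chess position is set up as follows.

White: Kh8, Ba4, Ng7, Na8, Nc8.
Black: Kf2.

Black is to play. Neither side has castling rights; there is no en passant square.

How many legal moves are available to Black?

Black to move; king on f2.
In check: no.
Legal moves: Kg3, Kf3, Ke3, Kg2, Ke2, Kg1, Kf1, Ke1.
Count: 8.

8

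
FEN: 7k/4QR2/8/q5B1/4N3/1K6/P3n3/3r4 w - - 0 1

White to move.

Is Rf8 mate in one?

After Rf8: black king on h8; in check: yes, from the white rook on f8.
King squares — g7: attacked by Qe7; h7: attacked by Qe7; g8: attacked by Rf8.
Black has no legal moves → checkmate.

yes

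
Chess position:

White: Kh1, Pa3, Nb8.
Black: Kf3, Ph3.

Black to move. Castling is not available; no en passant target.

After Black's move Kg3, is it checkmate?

no

After Kg3: white king on h1; in check: no.
White is not in check, so this cannot be checkmate.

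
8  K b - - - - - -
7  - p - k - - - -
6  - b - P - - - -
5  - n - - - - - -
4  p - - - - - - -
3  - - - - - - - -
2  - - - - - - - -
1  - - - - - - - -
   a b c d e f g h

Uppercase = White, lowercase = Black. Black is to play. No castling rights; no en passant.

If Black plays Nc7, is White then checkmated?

After Nc7: white king on a8; in check: yes, from the black knight on c7.
White has 3 legal replies: Kxb8, Kxb7, dxc7.
In check but a legal move exists → not checkmate.

no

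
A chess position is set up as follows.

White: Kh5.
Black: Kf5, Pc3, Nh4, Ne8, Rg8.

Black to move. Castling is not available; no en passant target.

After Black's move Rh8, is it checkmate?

After Rh8: white king on h5; in check: yes, from the black rook on h8.
King squares — g4: attacked by Kf5; h4: attacked by Rh8; g5: attacked by Kf5; g6: attacked by Nh4; h6: attacked by Rh8.
White has no legal moves → checkmate.

yes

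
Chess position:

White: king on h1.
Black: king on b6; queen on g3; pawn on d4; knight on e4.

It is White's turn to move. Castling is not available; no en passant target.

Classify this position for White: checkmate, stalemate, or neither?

White to move; white king on h1.
In check: no.
King squares — g1: attacked by Qg3; g2: attacked by Qg3; h2: attacked by Qg3.
Legal moves for White: none.
Not in check and no legal moves → stalemate.

stalemate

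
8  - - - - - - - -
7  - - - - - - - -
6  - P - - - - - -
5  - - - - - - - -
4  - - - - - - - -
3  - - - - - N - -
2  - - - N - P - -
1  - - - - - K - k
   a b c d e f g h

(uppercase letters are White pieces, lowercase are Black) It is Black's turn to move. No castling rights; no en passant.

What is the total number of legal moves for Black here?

Black to move; king on h1.
In check: no.
Legal moves: none.
Count: 0.

0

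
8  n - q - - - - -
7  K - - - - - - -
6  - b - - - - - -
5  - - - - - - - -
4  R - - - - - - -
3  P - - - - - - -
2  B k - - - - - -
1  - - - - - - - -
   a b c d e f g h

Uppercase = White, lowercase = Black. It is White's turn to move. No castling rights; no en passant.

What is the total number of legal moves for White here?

0

White to move; king on a7.
In check: yes, from the black bishop on b6.
Legal moves: none.
Count: 0.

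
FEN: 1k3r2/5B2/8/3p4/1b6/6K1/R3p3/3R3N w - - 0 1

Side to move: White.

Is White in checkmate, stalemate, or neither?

White to move; white king on g3.
In check: no.
Legal moves for White include: Bg8, Be8, Bg6, Be6, Bh5, Bxd5, Kh4, Kg4, Kf4, Kh3, Kf3, Kh2, Kg2, Kf2, Ra8+, Ra7, Ra6, Ra5, ... (list truncated; more exist).
White has legal moves and is not in check → neither.

neither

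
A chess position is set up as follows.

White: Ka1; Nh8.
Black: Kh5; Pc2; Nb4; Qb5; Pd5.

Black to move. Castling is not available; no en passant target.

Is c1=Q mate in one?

After c1=Q: white king on a1; in check: yes, from the black queen on c1.
King squares — b1: attacked by Qc1; a2: attacked by Nb4; b2: attacked by Qc1.
White has no legal moves → checkmate.

yes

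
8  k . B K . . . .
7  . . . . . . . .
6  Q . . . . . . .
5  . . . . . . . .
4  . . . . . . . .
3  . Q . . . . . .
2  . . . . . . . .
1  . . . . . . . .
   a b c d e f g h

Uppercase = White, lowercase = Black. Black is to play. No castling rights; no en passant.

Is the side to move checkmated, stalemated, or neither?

checkmate

Black to move; black king on a8.
In check: yes, from the white queen on a6.
King squares — a7: attacked by Qa6; b7: attacked by Qb3; b8: attacked by Qb3.
Legal moves for Black: none.
In check with no legal moves → checkmate.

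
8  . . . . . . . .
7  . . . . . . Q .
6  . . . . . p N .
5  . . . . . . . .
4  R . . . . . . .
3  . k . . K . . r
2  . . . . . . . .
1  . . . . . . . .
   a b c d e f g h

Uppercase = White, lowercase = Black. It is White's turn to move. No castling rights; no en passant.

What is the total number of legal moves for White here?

6

White to move; king on e3.
In check: yes, from the black rook on h3.
Legal moves: Kf4, Ke4, Kd4, Kf2, Ke2, Kd2.
Count: 6.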